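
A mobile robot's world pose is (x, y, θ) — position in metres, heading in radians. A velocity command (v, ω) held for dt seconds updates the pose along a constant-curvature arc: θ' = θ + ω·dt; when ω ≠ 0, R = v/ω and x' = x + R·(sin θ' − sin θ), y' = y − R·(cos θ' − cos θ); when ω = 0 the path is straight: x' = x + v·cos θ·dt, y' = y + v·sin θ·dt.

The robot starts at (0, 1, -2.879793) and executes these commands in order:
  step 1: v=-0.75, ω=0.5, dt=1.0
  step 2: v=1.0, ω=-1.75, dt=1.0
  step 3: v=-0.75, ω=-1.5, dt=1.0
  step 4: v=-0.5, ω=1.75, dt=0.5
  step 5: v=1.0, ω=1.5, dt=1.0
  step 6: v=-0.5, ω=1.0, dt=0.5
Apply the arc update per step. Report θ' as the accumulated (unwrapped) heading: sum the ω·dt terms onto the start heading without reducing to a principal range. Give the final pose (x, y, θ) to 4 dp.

step 1: θ'=-2.3798 (R=-1.5000) → pose (0.6471, 1.3635, -2.3798)
step 2: θ'=-4.1298 (R=-0.5714) → pose (-0.2245, 1.4626, -4.1298)
step 3: θ'=-5.6298 (R=0.5000) → pose (-0.3380, 0.7905, -5.6298)
step 4: θ'=-4.7548 (R=-0.2857) → pose (-0.4498, 0.5757, -4.7548)
step 5: θ'=-3.2548 (R=0.6667) → pose (-1.0406, 1.2664, -3.2548)
step 6: θ'=-2.7548 (R=-0.5000) → pose (-0.7955, 1.3001, -2.7548)

(-0.7955, 1.3001, -2.7548)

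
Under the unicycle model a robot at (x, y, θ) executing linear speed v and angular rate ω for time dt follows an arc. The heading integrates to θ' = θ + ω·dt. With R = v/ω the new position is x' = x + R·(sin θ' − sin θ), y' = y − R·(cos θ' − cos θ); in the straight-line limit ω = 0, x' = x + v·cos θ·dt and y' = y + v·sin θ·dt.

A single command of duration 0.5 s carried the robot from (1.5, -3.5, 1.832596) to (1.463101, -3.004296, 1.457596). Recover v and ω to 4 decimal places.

v = 1.0000, ω = -0.7500

Δθ = 1.457596 − 1.832596 = -0.375000
ω = Δθ/dt = -0.375000/0.5 = -0.7500
R = −Δy/(cos θ' − cos θ) = -1.3333
v = R·ω = -1.3333·-0.7500 = 1.0000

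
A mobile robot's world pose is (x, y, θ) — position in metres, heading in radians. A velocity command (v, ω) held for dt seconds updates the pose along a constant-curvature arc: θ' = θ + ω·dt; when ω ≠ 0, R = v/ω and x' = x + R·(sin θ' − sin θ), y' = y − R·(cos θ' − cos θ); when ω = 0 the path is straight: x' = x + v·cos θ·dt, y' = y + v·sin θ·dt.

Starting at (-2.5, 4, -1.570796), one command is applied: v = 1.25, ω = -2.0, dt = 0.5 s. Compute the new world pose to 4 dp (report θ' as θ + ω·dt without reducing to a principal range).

(-2.7873, 3.4741, -2.5708)

θ' = -1.5708 + -2.0·0.5 = -2.5708
R = v/ω = 1.25/-2.0 = -0.6250
x' = -2.5 + -0.6250·(sin -2.5708 − sin -1.5708) = -2.7873
y' = 4 − -0.6250·(cos -2.5708 − cos -1.5708) = 3.4741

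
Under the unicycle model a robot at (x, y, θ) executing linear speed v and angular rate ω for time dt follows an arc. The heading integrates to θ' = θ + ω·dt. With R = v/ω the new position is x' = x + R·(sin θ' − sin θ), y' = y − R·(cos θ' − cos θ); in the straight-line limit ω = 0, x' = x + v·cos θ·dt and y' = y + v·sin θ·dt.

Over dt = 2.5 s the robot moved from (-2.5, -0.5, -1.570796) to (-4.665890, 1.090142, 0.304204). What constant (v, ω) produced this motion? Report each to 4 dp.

v = -1.2500, ω = 0.7500

Δθ = 0.304204 − -1.570796 = 1.875000
ω = Δθ/dt = 1.875000/2.5 = 0.7500
R = Δx/(sin θ' − sin θ) = -1.6667
v = R·ω = -1.6667·0.7500 = -1.2500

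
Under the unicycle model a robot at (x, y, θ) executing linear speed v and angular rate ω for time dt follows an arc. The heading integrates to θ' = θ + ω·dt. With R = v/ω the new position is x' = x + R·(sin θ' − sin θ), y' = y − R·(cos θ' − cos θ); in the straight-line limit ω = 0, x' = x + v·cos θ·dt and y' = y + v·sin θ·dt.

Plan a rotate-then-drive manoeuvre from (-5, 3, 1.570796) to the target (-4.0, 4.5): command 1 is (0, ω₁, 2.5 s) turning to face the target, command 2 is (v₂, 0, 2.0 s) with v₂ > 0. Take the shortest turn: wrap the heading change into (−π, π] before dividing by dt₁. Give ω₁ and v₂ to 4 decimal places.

ω₁ = -0.2352, v₂ = 0.9014

heading to target = atan2(4.5−3, -4−-5) = 0.9828
Δθ = wrap(0.9828 − 1.5708) = -0.5880; ω₁ = Δθ/dt₁ = -0.2352
distance = √((-4−-5)² + (4.5−3)²) = 1.8028; v₂ = distance/dt₂ = 0.9014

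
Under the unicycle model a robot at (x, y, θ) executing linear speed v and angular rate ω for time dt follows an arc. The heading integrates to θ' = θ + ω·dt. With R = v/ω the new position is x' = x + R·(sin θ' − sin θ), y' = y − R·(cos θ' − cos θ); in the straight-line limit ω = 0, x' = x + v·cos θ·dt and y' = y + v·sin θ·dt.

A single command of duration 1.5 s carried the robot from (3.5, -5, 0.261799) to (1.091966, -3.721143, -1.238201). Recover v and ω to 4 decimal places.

Δθ = -1.238201 − 0.261799 = -1.500000
ω = Δθ/dt = -1.500000/1.5 = -1.0000
R = Δx/(sin θ' − sin θ) = 2.0000
v = R·ω = 2.0000·-1.0000 = -2.0000

v = -2.0000, ω = -1.0000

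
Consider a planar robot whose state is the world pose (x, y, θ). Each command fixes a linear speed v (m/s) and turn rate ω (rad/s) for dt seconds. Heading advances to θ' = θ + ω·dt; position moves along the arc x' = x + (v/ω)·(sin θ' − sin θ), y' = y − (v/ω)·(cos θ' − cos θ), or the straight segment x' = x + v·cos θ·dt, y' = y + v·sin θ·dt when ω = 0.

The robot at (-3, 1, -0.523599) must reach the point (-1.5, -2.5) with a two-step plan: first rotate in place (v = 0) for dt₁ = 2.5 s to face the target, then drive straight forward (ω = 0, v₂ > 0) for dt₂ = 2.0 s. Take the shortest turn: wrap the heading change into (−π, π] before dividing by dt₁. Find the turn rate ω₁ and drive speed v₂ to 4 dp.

ω₁ = -0.2569, v₂ = 1.9039

heading to target = atan2(-2.5−1, -1.5−-3) = -1.1659
Δθ = wrap(-1.1659 − -0.5236) = -0.6423; ω₁ = Δθ/dt₁ = -0.2569
distance = √((-1.5−-3)² + (-2.5−1)²) = 3.8079; v₂ = distance/dt₂ = 1.9039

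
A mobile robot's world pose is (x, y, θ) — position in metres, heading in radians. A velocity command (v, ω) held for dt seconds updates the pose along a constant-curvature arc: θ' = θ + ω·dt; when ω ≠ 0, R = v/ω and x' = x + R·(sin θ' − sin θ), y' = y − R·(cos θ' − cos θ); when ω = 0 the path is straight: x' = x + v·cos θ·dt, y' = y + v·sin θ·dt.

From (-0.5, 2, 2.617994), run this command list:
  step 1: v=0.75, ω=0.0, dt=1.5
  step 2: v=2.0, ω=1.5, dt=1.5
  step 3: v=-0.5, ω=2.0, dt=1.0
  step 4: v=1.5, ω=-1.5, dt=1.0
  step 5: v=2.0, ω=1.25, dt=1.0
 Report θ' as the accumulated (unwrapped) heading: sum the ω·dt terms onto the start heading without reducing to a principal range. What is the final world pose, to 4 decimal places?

step 1: θ'=2.6180 (straight) → pose (-1.4743, 2.5625, 2.6180)
step 2: θ'=4.8680 (R=1.3333) → pose (-3.4582, 1.2012, 4.8680)
step 3: θ'=6.8680 (R=-0.2500) → pose (-3.8432, 1.3709, 6.8680)
step 4: θ'=5.3680 (R=-1.0000) → pose (-2.4984, 1.1467, 5.3680)
step 5: θ'=6.6180 (R=1.6000) → pose (-0.7044, 0.6110, 6.6180)

(-0.7044, 0.6110, 6.6180)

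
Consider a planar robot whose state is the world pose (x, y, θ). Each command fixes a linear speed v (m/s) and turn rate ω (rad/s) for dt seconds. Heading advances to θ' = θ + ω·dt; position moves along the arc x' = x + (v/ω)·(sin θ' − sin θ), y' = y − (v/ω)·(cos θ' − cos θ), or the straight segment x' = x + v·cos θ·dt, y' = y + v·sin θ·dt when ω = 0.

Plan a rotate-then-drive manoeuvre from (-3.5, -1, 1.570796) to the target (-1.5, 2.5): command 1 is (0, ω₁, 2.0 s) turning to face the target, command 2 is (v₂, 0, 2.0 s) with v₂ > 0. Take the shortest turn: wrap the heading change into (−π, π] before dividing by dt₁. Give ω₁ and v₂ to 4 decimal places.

heading to target = atan2(2.5−-1, -1.5−-3.5) = 1.0517
Δθ = wrap(1.0517 − 1.5708) = -0.5191; ω₁ = Δθ/dt₁ = -0.2596
distance = √((-1.5−-3.5)² + (2.5−-1)²) = 4.0311; v₂ = distance/dt₂ = 2.0156

ω₁ = -0.2596, v₂ = 2.0156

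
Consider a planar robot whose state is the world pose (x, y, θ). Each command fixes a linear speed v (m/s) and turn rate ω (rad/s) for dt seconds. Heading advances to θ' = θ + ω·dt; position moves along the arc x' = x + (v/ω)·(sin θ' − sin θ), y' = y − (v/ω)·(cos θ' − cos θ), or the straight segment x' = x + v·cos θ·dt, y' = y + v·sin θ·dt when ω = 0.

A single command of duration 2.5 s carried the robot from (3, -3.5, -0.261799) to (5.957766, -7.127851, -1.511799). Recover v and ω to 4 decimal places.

Δθ = -1.511799 − -0.261799 = -1.250000
ω = Δθ/dt = -1.250000/2.5 = -0.5000
R = −Δy/(cos θ' − cos θ) = -4.0000
v = R·ω = -4.0000·-0.5000 = 2.0000

v = 2.0000, ω = -0.5000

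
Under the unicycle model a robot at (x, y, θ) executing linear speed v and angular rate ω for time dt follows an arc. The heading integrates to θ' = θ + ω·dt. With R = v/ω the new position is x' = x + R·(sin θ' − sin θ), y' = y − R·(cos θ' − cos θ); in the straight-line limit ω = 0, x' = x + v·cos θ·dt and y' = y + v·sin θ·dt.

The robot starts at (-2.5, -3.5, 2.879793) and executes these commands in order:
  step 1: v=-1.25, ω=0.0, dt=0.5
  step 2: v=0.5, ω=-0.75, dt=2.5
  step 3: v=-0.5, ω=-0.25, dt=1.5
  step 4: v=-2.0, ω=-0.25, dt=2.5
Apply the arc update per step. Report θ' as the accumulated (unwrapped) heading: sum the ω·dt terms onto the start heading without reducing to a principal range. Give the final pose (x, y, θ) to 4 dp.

(-7.4701, -4.7388, 0.0048)

step 1: θ'=2.8798 (straight) → pose (-1.8963, -3.6618, 2.8798)
step 2: θ'=1.0048 (R=-0.6667) → pose (-2.2865, -2.6603, 1.0048)
step 3: θ'=0.6298 (R=2.0000) → pose (-2.7966, -3.2041, 0.6298)
step 4: θ'=0.0048 (R=8.0000) → pose (-7.4701, -4.7388, 0.0048)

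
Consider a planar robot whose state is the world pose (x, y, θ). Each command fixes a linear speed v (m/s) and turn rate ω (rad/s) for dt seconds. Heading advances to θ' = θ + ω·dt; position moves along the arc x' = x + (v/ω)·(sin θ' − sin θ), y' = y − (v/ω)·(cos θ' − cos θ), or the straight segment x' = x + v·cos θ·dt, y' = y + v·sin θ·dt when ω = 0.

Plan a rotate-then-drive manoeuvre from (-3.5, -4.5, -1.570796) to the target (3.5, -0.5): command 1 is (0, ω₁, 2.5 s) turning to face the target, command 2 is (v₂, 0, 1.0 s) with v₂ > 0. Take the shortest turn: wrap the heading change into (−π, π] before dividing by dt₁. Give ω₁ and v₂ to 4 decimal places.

heading to target = atan2(-0.5−-4.5, 3.5−-3.5) = 0.5191
Δθ = wrap(0.5191 − -1.5708) = 2.0899; ω₁ = Δθ/dt₁ = 0.8360
distance = √((3.5−-3.5)² + (-0.5−-4.5)²) = 8.0623; v₂ = distance/dt₂ = 8.0623

ω₁ = 0.8360, v₂ = 8.0623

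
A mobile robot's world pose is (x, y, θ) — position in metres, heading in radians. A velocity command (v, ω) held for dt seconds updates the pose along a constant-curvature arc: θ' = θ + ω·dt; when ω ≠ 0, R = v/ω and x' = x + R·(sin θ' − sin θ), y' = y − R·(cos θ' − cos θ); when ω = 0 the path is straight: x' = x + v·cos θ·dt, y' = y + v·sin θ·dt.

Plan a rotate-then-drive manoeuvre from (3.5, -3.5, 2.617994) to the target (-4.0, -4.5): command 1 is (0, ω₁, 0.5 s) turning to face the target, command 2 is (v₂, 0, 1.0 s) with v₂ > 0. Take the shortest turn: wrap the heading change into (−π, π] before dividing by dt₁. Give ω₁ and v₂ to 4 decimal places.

heading to target = atan2(-4.5−-3.5, -4−3.5) = -3.0090
Δθ = wrap(-3.0090 − 2.6180) = 0.6562; ω₁ = Δθ/dt₁ = 1.3123
distance = √((-4−3.5)² + (-4.5−-3.5)²) = 7.5664; v₂ = distance/dt₂ = 7.5664

ω₁ = 1.3123, v₂ = 7.5664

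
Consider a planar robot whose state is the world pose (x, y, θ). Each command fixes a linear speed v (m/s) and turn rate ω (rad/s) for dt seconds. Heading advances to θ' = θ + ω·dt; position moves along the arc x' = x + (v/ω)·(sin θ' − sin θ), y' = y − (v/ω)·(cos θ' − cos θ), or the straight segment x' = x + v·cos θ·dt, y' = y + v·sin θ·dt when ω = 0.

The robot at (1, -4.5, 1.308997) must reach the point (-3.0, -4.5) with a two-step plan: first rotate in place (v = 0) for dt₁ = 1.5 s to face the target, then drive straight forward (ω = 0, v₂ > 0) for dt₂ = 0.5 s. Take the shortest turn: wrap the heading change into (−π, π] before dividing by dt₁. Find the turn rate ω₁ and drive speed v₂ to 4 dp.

heading to target = atan2(-4.5−-4.5, -3−1) = 3.1416
Δθ = wrap(3.1416 − 1.3090) = 1.8326; ω₁ = Δθ/dt₁ = 1.2217
distance = √((-3−1)² + (-4.5−-4.5)²) = 4.0000; v₂ = distance/dt₂ = 8.0000

ω₁ = 1.2217, v₂ = 8.0000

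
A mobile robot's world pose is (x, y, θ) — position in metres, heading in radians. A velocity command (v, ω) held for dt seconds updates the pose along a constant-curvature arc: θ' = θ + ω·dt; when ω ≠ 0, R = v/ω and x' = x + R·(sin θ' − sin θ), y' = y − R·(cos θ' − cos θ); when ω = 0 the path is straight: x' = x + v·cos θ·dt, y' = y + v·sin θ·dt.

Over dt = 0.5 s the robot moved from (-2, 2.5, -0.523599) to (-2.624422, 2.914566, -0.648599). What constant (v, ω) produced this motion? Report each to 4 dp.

v = -1.5000, ω = -0.2500

Δθ = -0.648599 − -0.523599 = -0.125000
ω = Δθ/dt = -0.125000/0.5 = -0.2500
R = Δx/(sin θ' − sin θ) = 6.0000
v = R·ω = 6.0000·-0.2500 = -1.5000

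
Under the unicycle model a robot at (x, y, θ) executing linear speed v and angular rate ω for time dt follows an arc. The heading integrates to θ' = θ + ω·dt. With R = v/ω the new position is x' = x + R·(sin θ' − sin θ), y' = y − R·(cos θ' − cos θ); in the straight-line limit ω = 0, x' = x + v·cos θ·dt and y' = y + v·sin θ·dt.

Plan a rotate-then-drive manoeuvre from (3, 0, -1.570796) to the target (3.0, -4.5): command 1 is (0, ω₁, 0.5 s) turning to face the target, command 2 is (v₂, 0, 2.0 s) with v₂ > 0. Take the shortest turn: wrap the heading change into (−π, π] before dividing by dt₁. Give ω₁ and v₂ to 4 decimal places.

ω₁ = 0.0000, v₂ = 2.2500

heading to target = atan2(-4.5−0, 3−3) = -1.5708
Δθ = wrap(-1.5708 − -1.5708) = 0.0000; ω₁ = Δθ/dt₁ = 0.0000
distance = √((3−3)² + (-4.5−0)²) = 4.5000; v₂ = distance/dt₂ = 2.2500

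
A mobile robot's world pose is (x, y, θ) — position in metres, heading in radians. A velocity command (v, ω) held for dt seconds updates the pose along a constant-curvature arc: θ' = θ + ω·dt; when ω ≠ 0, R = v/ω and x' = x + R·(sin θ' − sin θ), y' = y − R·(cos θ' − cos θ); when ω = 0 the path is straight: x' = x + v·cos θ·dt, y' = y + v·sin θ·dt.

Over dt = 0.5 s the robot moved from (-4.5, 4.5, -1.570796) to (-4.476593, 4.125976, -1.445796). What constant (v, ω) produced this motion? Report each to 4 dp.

Δθ = -1.445796 − -1.570796 = 0.125000
ω = Δθ/dt = 0.125000/0.5 = 0.2500
R = −Δy/(cos θ' − cos θ) = 3.0000
v = R·ω = 3.0000·0.2500 = 0.7500

v = 0.7500, ω = 0.2500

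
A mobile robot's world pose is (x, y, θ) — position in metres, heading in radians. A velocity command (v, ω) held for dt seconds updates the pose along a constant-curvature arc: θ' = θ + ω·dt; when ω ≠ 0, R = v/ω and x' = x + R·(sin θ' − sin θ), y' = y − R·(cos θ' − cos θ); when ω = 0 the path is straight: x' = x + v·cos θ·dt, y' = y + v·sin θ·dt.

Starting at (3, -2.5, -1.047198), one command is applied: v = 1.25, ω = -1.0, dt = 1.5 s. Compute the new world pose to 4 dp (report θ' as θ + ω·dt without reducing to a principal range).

θ' = -1.0472 + -1.0·1.5 = -2.5472
R = v/ω = 1.25/-1.0 = -1.2500
x' = 3 + -1.2500·(sin -2.5472 − sin -1.0472) = 2.6175
y' = -2.5 − -1.2500·(cos -2.5472 − cos -1.0472) = -4.1606

(2.6175, -4.1606, -2.5472)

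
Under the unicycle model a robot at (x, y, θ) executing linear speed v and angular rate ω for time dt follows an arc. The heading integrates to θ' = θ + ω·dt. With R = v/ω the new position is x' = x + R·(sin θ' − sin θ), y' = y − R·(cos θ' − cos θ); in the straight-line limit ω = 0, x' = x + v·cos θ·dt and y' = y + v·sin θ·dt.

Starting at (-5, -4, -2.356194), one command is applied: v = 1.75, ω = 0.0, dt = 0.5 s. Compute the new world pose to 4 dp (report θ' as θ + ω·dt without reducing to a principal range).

(-5.6187, -4.6187, -2.3562)

θ' = -2.3562 + 0.0·0.5 = -2.3562
ω = 0 → straight: x' = -5 + 1.75·cos(-2.3562)·0.5 = -5.6187
y' = -4 + 1.75·sin(-2.3562)·0.5 = -4.6187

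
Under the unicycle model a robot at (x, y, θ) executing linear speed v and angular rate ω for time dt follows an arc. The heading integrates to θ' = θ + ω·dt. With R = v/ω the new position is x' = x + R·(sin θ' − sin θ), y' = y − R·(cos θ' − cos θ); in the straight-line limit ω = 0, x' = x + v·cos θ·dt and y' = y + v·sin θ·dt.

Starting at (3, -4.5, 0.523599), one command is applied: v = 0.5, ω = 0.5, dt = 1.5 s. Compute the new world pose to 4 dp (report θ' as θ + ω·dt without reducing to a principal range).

θ' = 0.5236 + 0.5·1.5 = 1.2736
R = v/ω = 0.5/0.5 = 1.0000
x' = 3 + 1.0000·(sin 1.2736 − sin 0.5236) = 3.4562
y' = -4.5 − 1.0000·(cos 1.2736 − cos 0.5236) = -3.9268

(3.4562, -3.9268, 1.2736)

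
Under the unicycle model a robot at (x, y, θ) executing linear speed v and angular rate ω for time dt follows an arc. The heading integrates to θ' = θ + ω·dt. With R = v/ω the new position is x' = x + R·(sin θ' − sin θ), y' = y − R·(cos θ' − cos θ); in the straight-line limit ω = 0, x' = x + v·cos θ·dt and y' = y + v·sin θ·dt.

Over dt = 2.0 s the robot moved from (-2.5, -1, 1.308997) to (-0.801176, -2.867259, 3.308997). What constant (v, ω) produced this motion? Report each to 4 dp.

Δθ = 3.308997 − 1.308997 = 2.000000
ω = Δθ/dt = 2.000000/2.0 = 1.0000
R = −Δy/(cos θ' − cos θ) = -1.5000
v = R·ω = -1.5000·1.0000 = -1.5000

v = -1.5000, ω = 1.0000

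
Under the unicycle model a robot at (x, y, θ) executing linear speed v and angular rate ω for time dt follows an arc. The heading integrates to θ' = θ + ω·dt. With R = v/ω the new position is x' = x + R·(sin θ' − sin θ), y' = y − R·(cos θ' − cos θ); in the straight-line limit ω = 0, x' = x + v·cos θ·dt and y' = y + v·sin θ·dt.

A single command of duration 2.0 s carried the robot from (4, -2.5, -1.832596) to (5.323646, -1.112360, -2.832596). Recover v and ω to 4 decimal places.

Δθ = -2.832596 − -1.832596 = -1.000000
ω = Δθ/dt = -1.000000/2.0 = -0.5000
R = −Δy/(cos θ' − cos θ) = 2.0000
v = R·ω = 2.0000·-0.5000 = -1.0000

v = -1.0000, ω = -0.5000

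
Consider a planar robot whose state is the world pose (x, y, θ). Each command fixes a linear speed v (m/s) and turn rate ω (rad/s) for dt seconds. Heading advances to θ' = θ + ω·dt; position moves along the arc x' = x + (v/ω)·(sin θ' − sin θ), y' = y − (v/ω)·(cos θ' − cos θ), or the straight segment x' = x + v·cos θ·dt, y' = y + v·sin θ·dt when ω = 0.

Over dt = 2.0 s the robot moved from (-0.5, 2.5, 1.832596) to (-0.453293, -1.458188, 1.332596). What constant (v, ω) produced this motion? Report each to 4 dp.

Δθ = 1.332596 − 1.832596 = -0.500000
ω = Δθ/dt = -0.500000/2.0 = -0.2500
R = −Δy/(cos θ' − cos θ) = 8.0000
v = R·ω = 8.0000·-0.2500 = -2.0000

v = -2.0000, ω = -0.2500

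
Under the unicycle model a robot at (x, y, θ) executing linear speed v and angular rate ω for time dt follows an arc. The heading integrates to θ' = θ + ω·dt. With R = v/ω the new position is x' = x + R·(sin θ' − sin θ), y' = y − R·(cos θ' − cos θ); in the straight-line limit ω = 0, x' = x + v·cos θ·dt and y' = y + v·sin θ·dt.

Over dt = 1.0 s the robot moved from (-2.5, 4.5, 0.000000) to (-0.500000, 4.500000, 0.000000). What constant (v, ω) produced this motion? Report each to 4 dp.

v = 2.0000, ω = 0.0000

Δθ = 0.000000 − 0.000000 = 0.000000
ω = Δθ/dt = 0.000000/1.0 = 0.0000
ω = 0 → v = (Δx·cos θ + Δy·sin θ)/dt = 2.0000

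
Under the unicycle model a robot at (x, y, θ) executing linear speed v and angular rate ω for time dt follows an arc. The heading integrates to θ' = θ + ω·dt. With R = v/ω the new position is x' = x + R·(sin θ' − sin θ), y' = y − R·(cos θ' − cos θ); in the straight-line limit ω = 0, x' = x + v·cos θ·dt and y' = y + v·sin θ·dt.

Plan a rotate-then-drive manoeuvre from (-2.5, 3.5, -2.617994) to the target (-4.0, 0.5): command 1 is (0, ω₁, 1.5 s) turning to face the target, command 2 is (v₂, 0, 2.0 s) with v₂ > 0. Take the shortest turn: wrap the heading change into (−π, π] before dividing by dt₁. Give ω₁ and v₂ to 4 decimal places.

heading to target = atan2(0.5−3.5, -4−-2.5) = -2.0344
Δθ = wrap(-2.0344 − -2.6180) = 0.5836; ω₁ = Δθ/dt₁ = 0.3890
distance = √((-4−-2.5)² + (0.5−3.5)²) = 3.3541; v₂ = distance/dt₂ = 1.6771

ω₁ = 0.3890, v₂ = 1.6771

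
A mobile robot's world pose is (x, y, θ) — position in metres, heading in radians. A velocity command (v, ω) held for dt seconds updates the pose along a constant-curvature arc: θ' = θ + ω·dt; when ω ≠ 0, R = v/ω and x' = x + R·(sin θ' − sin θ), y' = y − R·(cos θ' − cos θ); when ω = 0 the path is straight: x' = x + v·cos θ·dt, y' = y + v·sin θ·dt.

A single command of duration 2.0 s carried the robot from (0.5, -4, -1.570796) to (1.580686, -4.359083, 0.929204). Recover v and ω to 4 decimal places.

v = 0.7500, ω = 1.2500

Δθ = 0.929204 − -1.570796 = 2.500000
ω = Δθ/dt = 2.500000/2.0 = 1.2500
R = Δx/(sin θ' − sin θ) = 0.6000
v = R·ω = 0.6000·1.2500 = 0.7500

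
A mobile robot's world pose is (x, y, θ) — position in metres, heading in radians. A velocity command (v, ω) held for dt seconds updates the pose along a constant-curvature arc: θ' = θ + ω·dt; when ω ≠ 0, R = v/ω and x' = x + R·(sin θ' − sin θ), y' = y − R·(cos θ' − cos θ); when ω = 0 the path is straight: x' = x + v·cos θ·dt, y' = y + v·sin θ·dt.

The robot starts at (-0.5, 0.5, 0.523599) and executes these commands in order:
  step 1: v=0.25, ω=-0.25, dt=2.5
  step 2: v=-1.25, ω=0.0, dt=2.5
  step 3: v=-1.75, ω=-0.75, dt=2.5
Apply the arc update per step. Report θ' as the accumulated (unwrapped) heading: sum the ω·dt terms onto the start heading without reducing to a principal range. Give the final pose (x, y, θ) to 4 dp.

(-4.9155, 4.1872, -1.9764)

step 1: θ'=-0.1014 (R=-1.0000) → pose (0.1012, 0.6288, -0.1014)
step 2: θ'=-0.1014 (straight) → pose (-3.0077, 0.9452, -0.1014)
step 3: θ'=-1.9764 (R=2.3333) → pose (-4.9155, 4.1872, -1.9764)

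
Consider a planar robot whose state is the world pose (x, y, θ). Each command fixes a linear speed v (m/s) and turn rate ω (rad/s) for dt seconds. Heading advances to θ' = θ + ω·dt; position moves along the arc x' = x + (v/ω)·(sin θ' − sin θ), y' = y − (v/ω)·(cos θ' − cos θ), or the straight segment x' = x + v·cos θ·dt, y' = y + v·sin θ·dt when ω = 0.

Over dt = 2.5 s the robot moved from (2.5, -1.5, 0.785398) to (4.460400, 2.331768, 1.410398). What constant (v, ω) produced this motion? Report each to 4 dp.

v = 1.7500, ω = 0.2500

Δθ = 1.410398 − 0.785398 = 0.625000
ω = Δθ/dt = 0.625000/2.5 = 0.2500
R = −Δy/(cos θ' − cos θ) = 7.0000
v = R·ω = 7.0000·0.2500 = 1.7500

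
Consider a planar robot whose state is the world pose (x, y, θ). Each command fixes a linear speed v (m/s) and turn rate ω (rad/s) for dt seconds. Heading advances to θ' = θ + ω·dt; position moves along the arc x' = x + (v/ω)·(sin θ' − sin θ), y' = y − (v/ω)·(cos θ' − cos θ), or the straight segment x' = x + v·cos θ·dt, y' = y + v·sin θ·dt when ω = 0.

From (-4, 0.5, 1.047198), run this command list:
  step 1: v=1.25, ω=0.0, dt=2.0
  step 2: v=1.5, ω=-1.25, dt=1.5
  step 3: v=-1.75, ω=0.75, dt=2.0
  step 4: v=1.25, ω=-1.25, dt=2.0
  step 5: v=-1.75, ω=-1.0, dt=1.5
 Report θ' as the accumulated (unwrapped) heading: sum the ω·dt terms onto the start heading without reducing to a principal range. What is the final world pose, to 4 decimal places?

(-0.3920, 3.3624, -3.3278)

step 1: θ'=1.0472 (straight) → pose (-2.7500, 2.6651, 1.0472)
step 2: θ'=-0.8278 (R=-1.2000) → pose (-0.8270, 2.8769, -0.8278)
step 3: θ'=0.6722 (R=-2.3333) → pose (-3.9984, 3.1241, 0.6722)
step 4: θ'=-1.8278 (R=-1.0000) → pose (-2.4085, 2.0875, -1.8278)
step 5: θ'=-3.3278 (R=1.7500) → pose (-0.3920, 3.3624, -3.3278)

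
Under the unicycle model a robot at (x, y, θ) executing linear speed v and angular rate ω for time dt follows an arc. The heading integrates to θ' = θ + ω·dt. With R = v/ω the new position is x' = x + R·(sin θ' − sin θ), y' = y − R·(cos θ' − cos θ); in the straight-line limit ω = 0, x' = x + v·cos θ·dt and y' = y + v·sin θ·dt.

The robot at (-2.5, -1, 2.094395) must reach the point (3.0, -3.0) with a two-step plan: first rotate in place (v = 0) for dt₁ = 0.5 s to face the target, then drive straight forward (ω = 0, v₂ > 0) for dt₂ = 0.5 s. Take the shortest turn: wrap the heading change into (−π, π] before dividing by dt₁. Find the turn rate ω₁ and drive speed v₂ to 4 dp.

heading to target = atan2(-3−-1, 3−-2.5) = -0.3488
Δθ = wrap(-0.3488 − 2.0944) = -2.4432; ω₁ = Δθ/dt₁ = -4.8863
distance = √((3−-2.5)² + (-3−-1)²) = 5.8523; v₂ = distance/dt₂ = 11.7047

ω₁ = -4.8863, v₂ = 11.7047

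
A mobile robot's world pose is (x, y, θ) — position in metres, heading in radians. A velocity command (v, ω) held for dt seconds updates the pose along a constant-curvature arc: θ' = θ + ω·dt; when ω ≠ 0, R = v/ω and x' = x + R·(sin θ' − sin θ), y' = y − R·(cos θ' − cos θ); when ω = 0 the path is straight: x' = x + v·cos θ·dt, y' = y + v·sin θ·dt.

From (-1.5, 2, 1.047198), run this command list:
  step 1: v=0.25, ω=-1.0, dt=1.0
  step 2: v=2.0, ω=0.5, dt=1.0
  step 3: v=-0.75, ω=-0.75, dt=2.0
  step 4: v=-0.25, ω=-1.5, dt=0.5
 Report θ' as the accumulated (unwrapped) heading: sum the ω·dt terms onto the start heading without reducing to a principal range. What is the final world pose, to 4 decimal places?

(-0.7675, 3.0974, -1.7028)

step 1: θ'=0.0472 (R=-0.2500) → pose (-1.2953, 2.1247, 0.0472)
step 2: θ'=0.5472 (R=4.0000) → pose (0.5972, 2.7043, 0.5472)
step 3: θ'=-0.9528 (R=1.0000) → pose (-0.7382, 2.9789, -0.9528)
step 4: θ'=-1.7028 (R=0.1667) → pose (-0.7675, 3.0974, -1.7028)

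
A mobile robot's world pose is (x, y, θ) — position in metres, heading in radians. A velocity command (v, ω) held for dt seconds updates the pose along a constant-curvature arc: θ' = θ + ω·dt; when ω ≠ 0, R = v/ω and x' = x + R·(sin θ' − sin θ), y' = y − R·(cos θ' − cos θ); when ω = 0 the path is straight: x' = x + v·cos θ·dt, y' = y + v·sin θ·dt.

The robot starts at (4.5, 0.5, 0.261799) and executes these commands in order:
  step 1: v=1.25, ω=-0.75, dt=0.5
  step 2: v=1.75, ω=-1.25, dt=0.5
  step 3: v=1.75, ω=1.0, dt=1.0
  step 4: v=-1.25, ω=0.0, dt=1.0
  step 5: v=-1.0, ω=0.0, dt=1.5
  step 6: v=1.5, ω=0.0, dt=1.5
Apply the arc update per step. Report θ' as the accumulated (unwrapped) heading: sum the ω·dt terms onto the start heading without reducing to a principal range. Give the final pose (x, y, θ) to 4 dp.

(7.0513, -0.3347, 0.2618)

step 1: θ'=-0.1132 (R=-1.6667) → pose (5.1196, 0.5461, -0.1132)
step 2: θ'=-0.7382 (R=-1.4000) → pose (5.9036, 0.1906, -0.7382)
step 3: θ'=0.2618 (R=1.7500) → pose (7.5342, -0.2053, 0.2618)
step 4: θ'=0.2618 (straight) → pose (6.3268, -0.5288, 0.2618)
step 5: θ'=0.2618 (straight) → pose (4.8779, -0.9170, 0.2618)
step 6: θ'=0.2618 (straight) → pose (7.0513, -0.3347, 0.2618)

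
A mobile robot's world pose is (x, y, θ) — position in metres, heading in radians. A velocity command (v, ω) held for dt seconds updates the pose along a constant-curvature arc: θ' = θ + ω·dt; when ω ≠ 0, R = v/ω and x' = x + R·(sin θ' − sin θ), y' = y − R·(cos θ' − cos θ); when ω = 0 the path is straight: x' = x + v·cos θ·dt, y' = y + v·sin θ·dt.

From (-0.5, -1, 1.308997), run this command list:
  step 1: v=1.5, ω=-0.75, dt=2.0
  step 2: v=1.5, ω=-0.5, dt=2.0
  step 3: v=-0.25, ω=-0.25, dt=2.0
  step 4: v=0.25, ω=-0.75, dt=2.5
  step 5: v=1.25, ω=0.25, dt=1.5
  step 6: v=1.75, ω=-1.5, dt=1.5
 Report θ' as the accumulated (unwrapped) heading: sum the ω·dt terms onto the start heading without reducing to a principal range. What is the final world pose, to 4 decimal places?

(0.8712, 1.2191, -5.4410)

step 1: θ'=-0.1910 (R=-2.0000) → pose (1.8115, 0.4460, -0.1910)
step 2: θ'=-1.1910 (R=-3.0000) → pose (4.0282, -1.3873, -1.1910)
step 3: θ'=-1.6910 (R=1.0000) → pose (3.9642, -0.8966, -1.6910)
step 4: θ'=-3.5660 (R=-0.3333) → pose (3.4960, -1.1604, -3.5660)
step 5: θ'=-3.1910 (R=5.0000) → pose (1.6840, -0.7229, -3.1910)
step 6: θ'=-5.4410 (R=-1.1667) → pose (0.8712, 1.2191, -5.4410)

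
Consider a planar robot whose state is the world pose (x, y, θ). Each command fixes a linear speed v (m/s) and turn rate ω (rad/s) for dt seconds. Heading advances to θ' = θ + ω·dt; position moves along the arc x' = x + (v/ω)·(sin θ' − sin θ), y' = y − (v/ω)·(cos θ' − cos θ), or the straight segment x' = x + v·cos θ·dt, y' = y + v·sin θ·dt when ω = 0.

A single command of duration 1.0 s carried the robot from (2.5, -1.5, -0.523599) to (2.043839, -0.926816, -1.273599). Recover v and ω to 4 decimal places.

Δθ = -1.273599 − -0.523599 = -0.750000
ω = Δθ/dt = -0.750000/1.0 = -0.7500
R = −Δy/(cos θ' − cos θ) = 1.0000
v = R·ω = 1.0000·-0.7500 = -0.7500

v = -0.7500, ω = -0.7500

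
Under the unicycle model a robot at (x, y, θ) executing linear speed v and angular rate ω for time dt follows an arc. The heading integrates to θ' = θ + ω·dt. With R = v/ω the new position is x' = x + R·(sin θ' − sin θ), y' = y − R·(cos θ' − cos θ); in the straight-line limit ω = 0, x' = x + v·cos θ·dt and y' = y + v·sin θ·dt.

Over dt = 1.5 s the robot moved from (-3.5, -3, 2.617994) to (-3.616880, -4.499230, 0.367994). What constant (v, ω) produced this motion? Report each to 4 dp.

v = -1.2500, ω = -1.5000

Δθ = 0.367994 − 2.617994 = -2.250000
ω = Δθ/dt = -2.250000/1.5 = -1.5000
R = −Δy/(cos θ' − cos θ) = 0.8333
v = R·ω = 0.8333·-1.5000 = -1.2500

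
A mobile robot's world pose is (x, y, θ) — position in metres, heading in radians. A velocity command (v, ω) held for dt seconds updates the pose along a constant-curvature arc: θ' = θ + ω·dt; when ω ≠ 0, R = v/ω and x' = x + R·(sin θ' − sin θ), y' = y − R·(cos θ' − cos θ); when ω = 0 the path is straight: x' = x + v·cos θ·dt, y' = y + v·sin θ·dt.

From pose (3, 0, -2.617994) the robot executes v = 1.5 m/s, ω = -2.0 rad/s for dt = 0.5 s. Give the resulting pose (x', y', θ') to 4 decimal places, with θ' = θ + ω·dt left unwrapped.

(2.2811, -0.0170, -3.6180)

θ' = -2.6180 + -2.0·0.5 = -3.6180
R = v/ω = 1.5/-2.0 = -0.7500
x' = 3 + -0.7500·(sin -3.6180 − sin -2.6180) = 2.2811
y' = 0 − -0.7500·(cos -3.6180 − cos -2.6180) = -0.0170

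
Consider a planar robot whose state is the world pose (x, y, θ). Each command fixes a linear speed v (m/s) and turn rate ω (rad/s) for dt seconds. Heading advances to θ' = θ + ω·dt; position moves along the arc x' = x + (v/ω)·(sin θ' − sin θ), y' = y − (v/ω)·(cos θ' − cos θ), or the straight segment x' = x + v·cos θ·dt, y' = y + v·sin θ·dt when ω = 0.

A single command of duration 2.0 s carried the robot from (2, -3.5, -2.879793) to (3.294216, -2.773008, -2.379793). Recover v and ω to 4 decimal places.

v = -0.7500, ω = 0.2500

Δθ = -2.379793 − -2.879793 = 0.500000
ω = Δθ/dt = 0.500000/2.0 = 0.2500
R = Δx/(sin θ' − sin θ) = -3.0000
v = R·ω = -3.0000·0.2500 = -0.7500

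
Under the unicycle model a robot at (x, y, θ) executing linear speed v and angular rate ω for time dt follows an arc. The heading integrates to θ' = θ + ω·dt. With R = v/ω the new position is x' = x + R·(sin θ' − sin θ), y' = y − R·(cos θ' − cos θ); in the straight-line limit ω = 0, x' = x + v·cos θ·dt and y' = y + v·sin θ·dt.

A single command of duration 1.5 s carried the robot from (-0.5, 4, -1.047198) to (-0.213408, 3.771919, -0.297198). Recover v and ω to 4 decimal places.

v = 0.2500, ω = 0.5000

Δθ = -0.297198 − -1.047198 = 0.750000
ω = Δθ/dt = 0.750000/1.5 = 0.5000
R = Δx/(sin θ' − sin θ) = 0.5000
v = R·ω = 0.5000·0.5000 = 0.2500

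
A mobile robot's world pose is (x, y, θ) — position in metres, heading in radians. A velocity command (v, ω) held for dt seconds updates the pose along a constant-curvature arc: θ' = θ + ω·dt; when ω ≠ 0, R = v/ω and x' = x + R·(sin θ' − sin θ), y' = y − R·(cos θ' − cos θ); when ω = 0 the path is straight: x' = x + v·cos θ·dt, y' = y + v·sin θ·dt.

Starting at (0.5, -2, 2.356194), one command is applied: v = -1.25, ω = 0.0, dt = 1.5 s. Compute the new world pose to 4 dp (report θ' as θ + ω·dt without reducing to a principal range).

(1.8258, -3.3258, 2.3562)

θ' = 2.3562 + 0.0·1.5 = 2.3562
ω = 0 → straight: x' = 0.5 + -1.25·cos(2.3562)·1.5 = 1.8258
y' = -2 + -1.25·sin(2.3562)·1.5 = -3.3258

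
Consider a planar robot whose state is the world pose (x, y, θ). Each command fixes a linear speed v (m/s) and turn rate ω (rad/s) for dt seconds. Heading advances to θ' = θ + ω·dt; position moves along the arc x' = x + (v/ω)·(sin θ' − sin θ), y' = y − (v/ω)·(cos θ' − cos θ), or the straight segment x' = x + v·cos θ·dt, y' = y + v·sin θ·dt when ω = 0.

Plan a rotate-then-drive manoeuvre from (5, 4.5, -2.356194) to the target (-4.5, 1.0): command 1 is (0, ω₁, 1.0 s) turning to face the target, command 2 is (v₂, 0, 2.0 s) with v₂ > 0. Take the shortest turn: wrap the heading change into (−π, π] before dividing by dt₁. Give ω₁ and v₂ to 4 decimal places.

heading to target = atan2(1−4.5, -4.5−5) = -2.7886
Δθ = wrap(-2.7886 − -2.3562) = -0.4324; ω₁ = Δθ/dt₁ = -0.4324
distance = √((-4.5−5)² + (1−4.5)²) = 10.1242; v₂ = distance/dt₂ = 5.0621

ω₁ = -0.4324, v₂ = 5.0621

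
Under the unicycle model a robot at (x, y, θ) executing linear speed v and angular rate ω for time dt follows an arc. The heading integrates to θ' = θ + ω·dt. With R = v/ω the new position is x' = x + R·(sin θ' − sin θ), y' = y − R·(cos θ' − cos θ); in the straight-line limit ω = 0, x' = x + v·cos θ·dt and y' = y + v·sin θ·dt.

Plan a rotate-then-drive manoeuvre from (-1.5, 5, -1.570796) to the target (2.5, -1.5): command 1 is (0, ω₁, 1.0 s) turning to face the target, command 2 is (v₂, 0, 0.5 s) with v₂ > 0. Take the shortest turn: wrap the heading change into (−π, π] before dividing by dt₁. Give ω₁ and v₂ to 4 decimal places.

ω₁ = 0.5517, v₂ = 15.2643

heading to target = atan2(-1.5−5, 2.5−-1.5) = -1.0191
Δθ = wrap(-1.0191 − -1.5708) = 0.5517; ω₁ = Δθ/dt₁ = 0.5517
distance = √((2.5−-1.5)² + (-1.5−5)²) = 7.6322; v₂ = distance/dt₂ = 15.2643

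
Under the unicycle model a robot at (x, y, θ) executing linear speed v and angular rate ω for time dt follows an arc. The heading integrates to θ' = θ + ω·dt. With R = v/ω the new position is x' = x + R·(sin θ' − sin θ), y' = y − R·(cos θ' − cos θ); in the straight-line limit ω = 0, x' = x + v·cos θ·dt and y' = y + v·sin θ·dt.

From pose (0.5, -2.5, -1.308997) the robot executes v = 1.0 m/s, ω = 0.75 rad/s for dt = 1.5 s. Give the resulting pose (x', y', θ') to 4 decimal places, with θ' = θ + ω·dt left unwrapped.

(1.5440, -3.4657, -0.1840)

θ' = -1.3090 + 0.75·1.5 = -0.1840
R = v/ω = 1.0/0.75 = 1.3333
x' = 0.5 + 1.3333·(sin -0.1840 − sin -1.3090) = 1.5440
y' = -2.5 − 1.3333·(cos -0.1840 − cos -1.3090) = -3.4657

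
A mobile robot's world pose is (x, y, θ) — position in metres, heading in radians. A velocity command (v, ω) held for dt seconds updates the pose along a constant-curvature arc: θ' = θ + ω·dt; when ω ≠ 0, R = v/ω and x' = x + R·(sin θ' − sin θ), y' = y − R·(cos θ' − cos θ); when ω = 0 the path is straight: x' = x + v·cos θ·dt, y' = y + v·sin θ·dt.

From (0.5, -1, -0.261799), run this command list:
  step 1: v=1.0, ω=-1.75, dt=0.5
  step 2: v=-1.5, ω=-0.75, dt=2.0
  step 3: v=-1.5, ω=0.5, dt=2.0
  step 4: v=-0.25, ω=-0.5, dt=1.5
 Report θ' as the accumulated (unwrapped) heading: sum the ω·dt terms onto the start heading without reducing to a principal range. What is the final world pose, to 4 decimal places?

step 1: θ'=-1.1368 (R=-0.5714) → pose (0.8706, -1.3117, -1.1368)
step 2: θ'=-2.6368 (R=2.0000) → pose (1.7179, 1.2799, -2.6368)
step 3: θ'=-1.6368 (R=-3.0000) → pose (3.2605, 3.7078, -1.6368)
step 4: θ'=-2.3868 (R=0.5000) → pose (3.4168, 4.0391, -2.3868)

(3.4168, 4.0391, -2.3868)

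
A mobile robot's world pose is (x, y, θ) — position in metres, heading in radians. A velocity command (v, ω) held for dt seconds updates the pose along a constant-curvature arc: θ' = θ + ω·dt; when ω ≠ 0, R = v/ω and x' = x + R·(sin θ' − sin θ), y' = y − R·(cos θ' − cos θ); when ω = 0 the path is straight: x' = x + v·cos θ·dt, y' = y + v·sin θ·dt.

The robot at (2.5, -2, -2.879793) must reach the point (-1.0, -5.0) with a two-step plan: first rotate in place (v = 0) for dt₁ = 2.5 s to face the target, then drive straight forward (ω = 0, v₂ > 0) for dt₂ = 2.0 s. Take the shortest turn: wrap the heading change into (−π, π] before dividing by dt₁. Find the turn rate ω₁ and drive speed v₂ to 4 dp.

heading to target = atan2(-5−-2, -1−2.5) = -2.4330
Δθ = wrap(-2.4330 − -2.8798) = 0.4468; ω₁ = Δθ/dt₁ = 0.1787
distance = √((-1−2.5)² + (-5−-2)²) = 4.6098; v₂ = distance/dt₂ = 2.3049

ω₁ = 0.1787, v₂ = 2.3049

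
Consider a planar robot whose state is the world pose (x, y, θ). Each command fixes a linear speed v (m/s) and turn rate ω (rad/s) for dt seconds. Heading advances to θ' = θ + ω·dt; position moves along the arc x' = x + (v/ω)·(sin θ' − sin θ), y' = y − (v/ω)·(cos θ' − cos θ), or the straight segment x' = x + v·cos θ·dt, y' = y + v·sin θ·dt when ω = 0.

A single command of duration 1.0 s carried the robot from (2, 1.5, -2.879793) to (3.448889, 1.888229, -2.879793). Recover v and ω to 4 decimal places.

Δθ = -2.879793 − -2.879793 = 0.000000
ω = Δθ/dt = 0.000000/1.0 = 0.0000
ω = 0 → v = (Δx·cos θ + Δy·sin θ)/dt = -1.5000

v = -1.5000, ω = 0.0000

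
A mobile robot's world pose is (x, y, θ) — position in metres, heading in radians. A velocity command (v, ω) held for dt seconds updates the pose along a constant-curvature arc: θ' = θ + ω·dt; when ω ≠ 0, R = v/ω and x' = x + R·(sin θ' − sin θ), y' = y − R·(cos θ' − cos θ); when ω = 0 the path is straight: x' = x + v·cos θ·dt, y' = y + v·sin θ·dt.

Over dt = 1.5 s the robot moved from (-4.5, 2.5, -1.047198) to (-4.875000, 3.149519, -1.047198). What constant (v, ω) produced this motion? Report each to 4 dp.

Δθ = -1.047198 − -1.047198 = 0.000000
ω = Δθ/dt = 0.000000/1.5 = 0.0000
ω = 0 → v = (Δx·cos θ + Δy·sin θ)/dt = -0.5000

v = -0.5000, ω = 0.0000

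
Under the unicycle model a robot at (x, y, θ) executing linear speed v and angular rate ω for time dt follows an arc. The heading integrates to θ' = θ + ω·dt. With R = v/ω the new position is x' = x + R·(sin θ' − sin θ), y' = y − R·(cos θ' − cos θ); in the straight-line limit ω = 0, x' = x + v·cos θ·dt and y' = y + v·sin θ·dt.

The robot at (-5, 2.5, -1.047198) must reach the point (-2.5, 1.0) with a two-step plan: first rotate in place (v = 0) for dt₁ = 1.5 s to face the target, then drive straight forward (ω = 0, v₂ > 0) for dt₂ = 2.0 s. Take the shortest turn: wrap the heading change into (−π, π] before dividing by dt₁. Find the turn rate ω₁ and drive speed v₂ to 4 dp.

ω₁ = 0.3379, v₂ = 1.4577

heading to target = atan2(1−2.5, -2.5−-5) = -0.5404
Δθ = wrap(-0.5404 − -1.0472) = 0.5068; ω₁ = Δθ/dt₁ = 0.3379
distance = √((-2.5−-5)² + (1−2.5)²) = 2.9155; v₂ = distance/dt₂ = 1.4577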